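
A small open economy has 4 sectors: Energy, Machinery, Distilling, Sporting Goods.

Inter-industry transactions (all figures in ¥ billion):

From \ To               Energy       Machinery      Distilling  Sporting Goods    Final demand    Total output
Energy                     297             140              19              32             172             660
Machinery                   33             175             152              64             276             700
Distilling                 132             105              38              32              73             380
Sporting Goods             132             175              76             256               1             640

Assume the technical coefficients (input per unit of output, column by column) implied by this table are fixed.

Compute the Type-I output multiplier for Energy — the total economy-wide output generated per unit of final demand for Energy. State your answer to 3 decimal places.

m_E = 4.863

Technical coefficients a_ij = z_ij / X_j:
  a_EE = 297/660 = 0.45, a_ME = 33/660 = 0.05, a_DE = 132/660 = 0.20, a_SE = 132/660 = 0.20
  a_EM = 140/700 = 0.20, a_MM = 175/700 = 0.25, a_DM = 105/700 = 0.15, a_SM = 175/700 = 0.25
  a_ED = 19/380 = 0.05, a_MD = 152/380 = 0.40, a_DD = 38/380 = 0.10, a_SD = 76/380 = 0.20
  a_ES = 32/640 = 0.05, a_MS = 64/640 = 0.10, a_DS = 32/640 = 0.05, a_SS = 256/640 = 0.40
I − A =
  [   0.55    -0.20    -0.05    -0.05]
  [  -0.05     0.75    -0.40    -0.10]
  [  -0.20    -0.15     0.90    -0.05]
  [  -0.20    -0.25    -0.20     0.60]
Compute the cofactors C_ij = (−1)^(i+j)·(3×3 minor ij) of I−A; the adjugate is their transpose:
adj(I−A) = Cᵀ =
  [ 0.331000   0.123875   0.085750   0.055375]
  [ 0.100500   0.274000   0.142000   0.065875]
  [ 0.100625   0.083375   0.215625   0.040250]
  [ 0.185750   0.183250   0.159625   0.305375]
det(I−A) = Σ_j (I−A)_1j·C_1j = (0.55)(0.331000) + (-0.20)(0.100500) + (-0.05)(0.100625) + (-0.05)(0.185750) = 0.14763125
(I − A)⁻¹ = adj(I−A) / det(I−A) ≈
  [   2.2421     0.8391     0.5808     0.3751]
  [   0.6808     1.8560     0.9619     0.4462]
  [   0.6816     0.5648     1.4606     0.2726]
  [   1.2582     1.2413     1.0812     2.0685]
The output multiplier for sector j is the column-j sum of the Leontief inverse (I − A)⁻¹ = adj(I−A) / det(I−A).
Column E of adj(I−A): (0.331000, 0.100500, 0.100625, 0.185750); det(I−A) = 0.14763125.
m_E = (0.331000 + 0.100500 + 0.100625 + 0.185750) / 0.14763125 = 0.717875 / 0.14763125 ≈ 4.863.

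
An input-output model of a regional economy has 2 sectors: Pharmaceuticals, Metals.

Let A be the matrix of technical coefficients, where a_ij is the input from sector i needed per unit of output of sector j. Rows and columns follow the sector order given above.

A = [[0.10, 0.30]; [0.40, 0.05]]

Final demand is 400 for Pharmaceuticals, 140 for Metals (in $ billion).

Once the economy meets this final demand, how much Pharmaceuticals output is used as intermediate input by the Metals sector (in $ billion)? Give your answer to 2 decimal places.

I − A =
  [   0.90    -0.30]
  [  -0.40     0.95]
det(I−A) = (0.90)(0.95) − (-0.30)(-0.40) = 0.7350
adj(I−A) = [[0.95, 0.30], [0.40, 0.90]]
(I − A)⁻¹ = adj(I−A) / det(I−A) ≈
  [   1.2925     0.4082]
  [   0.5442     1.2245]
First solve x = (I − A)⁻¹ d = adj(I−A)·d / det(I−A); in particular x_2 = (0.40·400 + 0.90·140) / 0.7350 = 286.00 / 0.7350 ≈ 389.1156.
Intermediate flow from 1 to 2: z_12 = a_12 · x_2 = 0.30 × 286.00 / 0.7350 = 85.80 / 0.7350 ≈ 116.73.

z_12 = 116.73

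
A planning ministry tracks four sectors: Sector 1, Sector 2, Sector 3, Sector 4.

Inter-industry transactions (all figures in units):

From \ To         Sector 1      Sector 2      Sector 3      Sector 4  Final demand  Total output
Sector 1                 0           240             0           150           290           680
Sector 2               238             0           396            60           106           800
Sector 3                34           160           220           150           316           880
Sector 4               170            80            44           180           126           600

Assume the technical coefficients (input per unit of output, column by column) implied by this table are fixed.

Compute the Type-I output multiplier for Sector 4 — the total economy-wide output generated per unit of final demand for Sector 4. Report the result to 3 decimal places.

m_4 = 4.329

Technical coefficients a_ij = z_ij / X_j:
  a_11 = 0/680 = 0.00, a_21 = 238/680 = 0.35, a_31 = 34/680 = 0.05, a_41 = 170/680 = 0.25
  a_12 = 240/800 = 0.30, a_22 = 0/800 = 0.00, a_32 = 160/800 = 0.20, a_42 = 80/800 = 0.10
  a_13 = 0/880 = 0.00, a_23 = 396/880 = 0.45, a_33 = 220/880 = 0.25, a_43 = 44/880 = 0.05
  a_14 = 150/600 = 0.25, a_24 = 60/600 = 0.10, a_34 = 150/600 = 0.25, a_44 = 180/600 = 0.30
I − A =
  [   1.00    -0.30     0.00    -0.25]
  [  -0.35     1.00    -0.45    -0.10]
  [  -0.05    -0.20     0.75    -0.25]
  [  -0.25    -0.10    -0.05     0.70]
Compute the cofactors C_ij = (−1)^(i+j)·(3×3 minor ij) of I−A; the adjugate is their transpose:
adj(I−A) = Cᵀ =
  [ 0.42975   0.17500   0.11975   0.22125]
  [ 0.24225   0.46500   0.29625   0.25875]
  [ 0.15975   0.18300   0.53775   0.27525]
  [ 0.19950   0.14200   0.12350   0.57450]
det(I−A) = Σ_j (I−A)_1j·C_1j = (1.00)(0.42975) + (-0.30)(0.24225) + (0.00)(0.15975) + (-0.25)(0.19950) = 0.3072
(I − A)⁻¹ = adj(I−A) / det(I−A) ≈
  [   1.3989     0.5697     0.3898     0.7202]
  [   0.7886     1.5137     0.9644     0.8423]
  [   0.5200     0.5957     1.7505     0.8960]
  [   0.6494     0.4622     0.4020     1.8701]
The output multiplier for sector j is the column-j sum of the Leontief inverse (I − A)⁻¹ = adj(I−A) / det(I−A).
Column 4 of adj(I−A): (0.22125, 0.25875, 0.27525, 0.57450); det(I−A) = 0.3072.
m_4 = (0.22125 + 0.25875 + 0.27525 + 0.57450) / 0.3072 = 1.32975 / 0.3072 ≈ 4.329.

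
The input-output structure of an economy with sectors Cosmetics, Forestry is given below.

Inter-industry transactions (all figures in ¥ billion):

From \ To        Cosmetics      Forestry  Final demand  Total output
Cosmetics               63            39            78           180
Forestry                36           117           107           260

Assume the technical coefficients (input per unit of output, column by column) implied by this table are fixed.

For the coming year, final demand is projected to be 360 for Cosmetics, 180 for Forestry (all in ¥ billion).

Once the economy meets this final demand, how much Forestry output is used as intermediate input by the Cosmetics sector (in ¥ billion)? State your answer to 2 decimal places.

Technical coefficients a_ij = z_ij / X_j:
  a_11 = 63/180 = 0.35, a_21 = 36/180 = 0.20
  a_12 = 39/260 = 0.15, a_22 = 117/260 = 0.45
I − A =
  [   0.65    -0.15]
  [  -0.20     0.55]
det(I−A) = (0.65)(0.55) − (-0.15)(-0.20) = 0.3275
adj(I−A) = [[0.55, 0.15], [0.20, 0.65]]
(I − A)⁻¹ = adj(I−A) / det(I−A) ≈
  [   1.6794     0.4580]
  [   0.6107     1.9847]
First solve x = (I − A)⁻¹ d = adj(I−A)·d / det(I−A); in particular x_1 = (0.55·360 + 0.15·180) / 0.3275 = 225.00 / 0.3275 ≈ 687.0229.
Intermediate flow from 2 to 1: z_21 = a_21 · x_1 = 0.20 × 225.00 / 0.3275 = 45.00 / 0.3275 ≈ 137.40.

z_21 = 137.40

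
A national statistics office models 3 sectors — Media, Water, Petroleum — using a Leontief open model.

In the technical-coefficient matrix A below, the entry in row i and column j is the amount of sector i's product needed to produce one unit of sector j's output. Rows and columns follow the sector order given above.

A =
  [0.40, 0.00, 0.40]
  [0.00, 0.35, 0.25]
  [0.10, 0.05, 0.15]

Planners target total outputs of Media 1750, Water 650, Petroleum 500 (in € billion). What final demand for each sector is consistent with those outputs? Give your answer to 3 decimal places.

d_1 = 850.000, d_2 = 297.500, d_3 = 217.500

I − A =
  [   0.60     0.00    -0.40]
  [   0.00     0.65    -0.25]
  [  -0.10    -0.05     0.85]
d = (I − A) x:
  d_1 = (+0.60)·1750 + (+0.00)·650 + (-0.40)·500 = 850.000
  d_2 = (+0.00)·1750 + (+0.65)·650 + (-0.25)·500 = 297.500
  d_3 = (-0.10)·1750 + (-0.05)·650 + (+0.85)·500 = 217.500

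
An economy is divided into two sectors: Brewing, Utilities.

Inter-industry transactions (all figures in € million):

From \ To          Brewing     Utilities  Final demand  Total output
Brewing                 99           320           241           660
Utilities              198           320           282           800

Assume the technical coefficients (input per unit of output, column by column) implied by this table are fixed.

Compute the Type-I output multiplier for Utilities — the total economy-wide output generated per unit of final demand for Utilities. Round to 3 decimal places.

m_U = 3.205

Technical coefficients a_ij = z_ij / X_j:
  a_BB = 99/660 = 0.15, a_UB = 198/660 = 0.30
  a_BU = 320/800 = 0.40, a_UU = 320/800 = 0.40
I − A =
  [   0.85    -0.40]
  [  -0.30     0.60]
det(I−A) = (0.85)(0.60) − (-0.40)(-0.30) = 0.3900
adj(I−A) = [[0.60, 0.40], [0.30, 0.85]]
(I − A)⁻¹ = adj(I−A) / det(I−A) ≈
  [   1.5385     1.0256]
  [   0.7692     2.1795]
The output multiplier for sector j is the column-j sum of the Leontief inverse (I − A)⁻¹ = adj(I−A) / det(I−A).
Column U of adj(I−A): (0.40, 0.85); det(I−A) = 0.3900.
m_U = (0.40 + 0.85) / 0.3900 = 1.25 / 0.3900 ≈ 3.205.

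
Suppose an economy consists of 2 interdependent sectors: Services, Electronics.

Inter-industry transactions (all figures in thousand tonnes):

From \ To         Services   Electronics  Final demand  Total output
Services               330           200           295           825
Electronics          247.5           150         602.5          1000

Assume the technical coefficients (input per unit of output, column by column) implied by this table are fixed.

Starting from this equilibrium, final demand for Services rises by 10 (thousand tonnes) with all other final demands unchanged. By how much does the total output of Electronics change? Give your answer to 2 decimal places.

Technical coefficients a_ij = z_ij / X_j:
  a_11 = 330/825 = 0.40, a_21 = 247.5/825 = 0.30
  a_12 = 200/1000 = 0.20, a_22 = 150/1000 = 0.15
I − A =
  [   0.60    -0.20]
  [  -0.30     0.85]
det(I−A) = (0.60)(0.85) − (-0.20)(-0.30) = 0.4500
adj(I−A) = [[0.85, 0.20], [0.30, 0.60]]
(I − A)⁻¹ = adj(I−A) / det(I−A) ≈
  [   1.8889     0.4444]
  [   0.6667     1.3333]
Δx = (I − A)⁻¹ Δd with Δd having +10 in the Services component and 0 elsewhere.
So Δx_2 = L_21 · (+10), where L_21 = adj(I−A)_21 / det(I−A) = 0.30 / 0.4500.
Δx_2 = 0.30 × (+10) / 0.4500 = 3.00 / 0.4500 ≈ 6.67.

Δx_2 = 6.67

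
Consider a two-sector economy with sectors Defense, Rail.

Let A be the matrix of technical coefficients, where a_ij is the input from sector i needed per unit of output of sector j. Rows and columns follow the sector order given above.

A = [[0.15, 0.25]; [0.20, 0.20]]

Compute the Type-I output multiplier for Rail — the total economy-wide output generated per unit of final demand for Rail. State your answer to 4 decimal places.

I − A =
  [   0.85    -0.25]
  [  -0.20     0.80]
det(I−A) = (0.85)(0.80) − (-0.25)(-0.20) = 0.6300
adj(I−A) = [[0.80, 0.25], [0.20, 0.85]]
(I − A)⁻¹ = adj(I−A) / det(I−A) ≈
  [   1.26984     0.39683]
  [   0.31746     1.34921]
The output multiplier for sector j is the column-j sum of the Leontief inverse (I − A)⁻¹ = adj(I−A) / det(I−A).
Column R of adj(I−A): (0.25, 0.85); det(I−A) = 0.6300.
m_R = (0.25 + 0.85) / 0.6300 = 1.10 / 0.6300 ≈ 1.7460.

m_R = 1.7460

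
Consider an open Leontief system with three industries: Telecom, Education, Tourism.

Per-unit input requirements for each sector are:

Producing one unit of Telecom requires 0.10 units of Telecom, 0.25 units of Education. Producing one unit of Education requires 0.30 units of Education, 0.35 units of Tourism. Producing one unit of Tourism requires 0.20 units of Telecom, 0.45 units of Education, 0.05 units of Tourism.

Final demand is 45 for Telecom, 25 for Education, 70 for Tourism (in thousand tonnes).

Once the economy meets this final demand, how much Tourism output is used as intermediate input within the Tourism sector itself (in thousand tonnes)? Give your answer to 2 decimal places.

I − A =
  [   0.90     0.00    -0.20]
  [  -0.25     0.70    -0.45]
  [   0.00    -0.35     0.95]
Cofactors of I−A, C_ij = (−1)^(i+j)·(minor ij) (rows/columns in the sector order above):
  C_11 = (0.70)(0.95) − (-0.45)(-0.35) = 0.5075
  C_12 = −[(-0.25)(0.95) − (-0.45)(0.00)] = 0.2375
  C_13 = (-0.25)(-0.35) − (0.70)(0.00) = 0.0875
  C_21 = −[(0.00)(0.95) − (-0.20)(-0.35)] = 0.0700
  C_22 = (0.90)(0.95) − (-0.20)(0.00) = 0.8550
  C_23 = −[(0.90)(-0.35) − (0.00)(0.00)] = 0.3150
  C_31 = (0.00)(-0.45) − (-0.20)(0.70) = 0.1400
  C_32 = −[(0.90)(-0.45) − (-0.20)(-0.25)] = 0.4550
  C_33 = (0.90)(0.70) − (0.00)(-0.25) = 0.6300
det(I−A) = Σ_j (I−A)_1j·C_1j = (0.90)(0.5075) + (0.00)(0.2375) + (-0.20)(0.0875) = 0.43925
adj(I−A) = Cᵀ =
  [ 0.5075   0.0700   0.1400]
  [ 0.2375   0.8550   0.4550]
  [ 0.0875   0.3150   0.6300]
(I − A)⁻¹ = adj(I−A) / det(I−A) ≈
  [   1.1554     0.1594     0.3187]
  [   0.5407     1.9465     1.0359]
  [   0.1992     0.7171     1.4343]
First solve x = (I − A)⁻¹ d = adj(I−A)·d / det(I−A); in particular x_3 = (0.0875·45 + 0.3150·25 + 0.6300·70) / 0.43925 = 55.9125 / 0.43925 ≈ 127.2908.
Intermediate flow from 3 to 3: z_33 = a_33 · x_3 = 0.05 × 55.9125 / 0.43925 = 2.795625 / 0.43925 ≈ 6.36.

z_33 = 6.36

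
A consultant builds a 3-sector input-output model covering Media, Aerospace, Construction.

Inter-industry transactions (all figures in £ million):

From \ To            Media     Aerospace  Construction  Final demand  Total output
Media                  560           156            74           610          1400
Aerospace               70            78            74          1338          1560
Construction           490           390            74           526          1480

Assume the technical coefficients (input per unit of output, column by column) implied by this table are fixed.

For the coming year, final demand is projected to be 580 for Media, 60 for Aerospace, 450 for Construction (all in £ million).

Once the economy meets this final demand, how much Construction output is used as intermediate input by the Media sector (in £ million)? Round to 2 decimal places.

Technical coefficients a_ij = z_ij / X_j:
  a_11 = 560/1400 = 0.40, a_21 = 70/1400 = 0.05, a_31 = 490/1400 = 0.35
  a_12 = 156/1560 = 0.10, a_22 = 78/1560 = 0.05, a_32 = 390/1560 = 0.25
  a_13 = 74/1480 = 0.05, a_23 = 74/1480 = 0.05, a_33 = 74/1480 = 0.05
I − A =
  [   0.60    -0.10    -0.05]
  [  -0.05     0.95    -0.05]
  [  -0.35    -0.25     0.95]
Cofactors of I−A, C_ij = (−1)^(i+j)·(minor ij) (rows/columns in the sector order above):
  C_11 = (0.95)(0.95) − (-0.05)(-0.25) = 0.8900
  C_12 = −[(-0.05)(0.95) − (-0.05)(-0.35)] = 0.0650
  C_13 = (-0.05)(-0.25) − (0.95)(-0.35) = 0.3450
  C_21 = −[(-0.10)(0.95) − (-0.05)(-0.25)] = 0.1075
  C_22 = (0.60)(0.95) − (-0.05)(-0.35) = 0.5525
  C_23 = −[(0.60)(-0.25) − (-0.10)(-0.35)] = 0.1850
  C_31 = (-0.10)(-0.05) − (-0.05)(0.95) = 0.0525
  C_32 = −[(0.60)(-0.05) − (-0.05)(-0.05)] = 0.0325
  C_33 = (0.60)(0.95) − (-0.10)(-0.05) = 0.5650
det(I−A) = Σ_j (I−A)_1j·C_1j = (0.60)(0.8900) + (-0.10)(0.0650) + (-0.05)(0.3450) = 0.51025
adj(I−A) = Cᵀ =
  [ 0.8900   0.1075   0.0525]
  [ 0.0650   0.5525   0.0325]
  [ 0.3450   0.1850   0.5650]
(I − A)⁻¹ = adj(I−A) / det(I−A) ≈
  [   1.7442     0.2107     0.1029]
  [   0.1274     1.0828     0.0637]
  [   0.6761     0.3626     1.1073]
First solve x = (I − A)⁻¹ d = adj(I−A)·d / det(I−A); in particular x_1 = (0.8900·580 + 0.1075·60 + 0.0525·450) / 0.51025 = 546.275 / 0.51025 ≈ 1070.6026.
Intermediate flow from 3 to 1: z_31 = a_31 · x_1 = 0.35 × 546.275 / 0.51025 = 191.19625 / 0.51025 ≈ 374.71.

z_31 = 374.71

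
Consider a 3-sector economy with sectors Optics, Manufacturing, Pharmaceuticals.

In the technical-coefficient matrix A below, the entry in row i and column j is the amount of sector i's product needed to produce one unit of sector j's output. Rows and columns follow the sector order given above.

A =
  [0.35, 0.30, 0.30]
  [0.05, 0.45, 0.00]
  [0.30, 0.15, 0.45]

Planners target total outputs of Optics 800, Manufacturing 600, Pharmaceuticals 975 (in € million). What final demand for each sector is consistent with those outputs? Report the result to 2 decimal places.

I − A =
  [   0.65    -0.30    -0.30]
  [  -0.05     0.55     0.00]
  [  -0.30    -0.15     0.55]
d = (I − A) x:
  d_O = (+0.65)·800 + (-0.30)·600 + (-0.30)·975 = 47.50
  d_M = (-0.05)·800 + (+0.55)·600 + (+0.00)·975 = 290.00
  d_P = (-0.30)·800 + (-0.15)·600 + (+0.55)·975 = 206.25

d_O = 47.50, d_M = 290.00, d_P = 206.25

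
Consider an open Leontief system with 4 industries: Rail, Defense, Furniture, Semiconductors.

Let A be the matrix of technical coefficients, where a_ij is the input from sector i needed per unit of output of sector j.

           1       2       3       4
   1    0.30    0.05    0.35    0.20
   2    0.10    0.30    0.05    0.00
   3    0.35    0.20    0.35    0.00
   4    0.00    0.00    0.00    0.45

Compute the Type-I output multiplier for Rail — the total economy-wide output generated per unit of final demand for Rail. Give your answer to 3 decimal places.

m_1 = 3.692

I − A =
  [   0.70    -0.05    -0.35    -0.20]
  [  -0.10     0.70    -0.05     0.00]
  [  -0.35    -0.20     0.65     0.00]
  [   0.00     0.00     0.00     0.55]
Compute the cofactors C_ij = (−1)^(i+j)·(3×3 minor ij) of I−A; the adjugate is their transpose:
adj(I−A) = Cᵀ =
  [ 0.244750   0.056375   0.136125   0.089000]
  [ 0.045375   0.182875   0.038500   0.016500]
  [ 0.145750   0.086625   0.266750   0.053000]
  [ 0.000000   0.000000   0.000000   0.214625]
det(I−A) = Σ_j (I−A)_1j·C_1j = (0.70)(0.244750) + (-0.05)(0.045375) + (-0.35)(0.145750) + (-0.20)(0.000000) = 0.11804375
(I − A)⁻¹ = adj(I−A) / det(I−A) ≈
  [   2.0734     0.4776     1.1532     0.7540]
  [   0.3844     1.5492     0.3262     0.1398]
  [   1.2347     0.7338     2.2598     0.4490]
  [   0.0000     0.0000     0.0000     1.8182]
The output multiplier for sector j is the column-j sum of the Leontief inverse (I − A)⁻¹ = adj(I−A) / det(I−A).
Column 1 of adj(I−A): (0.244750, 0.045375, 0.145750, 0.000000); det(I−A) = 0.11804375.
m_1 = (0.244750 + 0.045375 + 0.145750 + 0.000000) / 0.11804375 = 0.435875 / 0.11804375 ≈ 3.692.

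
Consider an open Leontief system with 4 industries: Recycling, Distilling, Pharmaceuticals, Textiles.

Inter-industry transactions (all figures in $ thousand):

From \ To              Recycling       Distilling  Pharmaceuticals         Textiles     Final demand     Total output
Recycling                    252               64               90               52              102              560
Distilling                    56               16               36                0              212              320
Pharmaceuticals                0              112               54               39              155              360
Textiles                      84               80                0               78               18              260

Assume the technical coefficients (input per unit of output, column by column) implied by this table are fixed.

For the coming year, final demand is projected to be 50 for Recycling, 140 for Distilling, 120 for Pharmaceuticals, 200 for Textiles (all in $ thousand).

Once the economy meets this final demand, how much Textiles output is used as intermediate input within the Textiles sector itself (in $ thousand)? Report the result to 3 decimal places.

z_TT = 142.477

Technical coefficients a_ij = z_ij / X_j:
  a_RR = 252/560 = 0.45, a_DR = 56/560 = 0.10, a_PR = 0/560 = 0.00, a_TR = 84/560 = 0.15
  a_RD = 64/320 = 0.20, a_DD = 16/320 = 0.05, a_PD = 112/320 = 0.35, a_TD = 80/320 = 0.25
  a_RP = 90/360 = 0.25, a_DP = 36/360 = 0.10, a_PP = 54/360 = 0.15, a_TP = 0/360 = 0.00
  a_RT = 52/260 = 0.20, a_DT = 0/260 = 0.00, a_PT = 39/260 = 0.15, a_TT = 78/260 = 0.30
I − A =
  [   0.55    -0.20    -0.25    -0.20]
  [  -0.10     0.95    -0.10     0.00]
  [   0.00    -0.35     0.85    -0.15]
  [  -0.15    -0.25     0.00     0.70]
Compute the cofactors C_ij = (−1)^(i+j)·(3×3 minor ij) of I−A; the adjugate is their transpose:
adj(I−A) = Cᵀ =
  [ 0.537000   0.232125   0.185250   0.193125]
  [ 0.061750   0.296125   0.053000   0.029000]
  [ 0.049625   0.149375   0.318250   0.082375]
  [ 0.137125   0.155500   0.058625   0.399125]
det(I−A) = Σ_j (I−A)_1j·C_1j = (0.55)(0.537000) + (-0.20)(0.061750) + (-0.25)(0.049625) + (-0.20)(0.137125) = 0.24316875
(I − A)⁻¹ = adj(I−A) / det(I−A) ≈
  [   2.2083     0.9546     0.7618     0.7942]
  [   0.2539     1.2178     0.2180     0.1193]
  [   0.2041     0.6143     1.3088     0.3388]
  [   0.5639     0.6395     0.2411     1.6413]
First solve x = (I − A)⁻¹ d = adj(I−A)·d / det(I−A); in particular x_T = (0.137125·50 + 0.155500·140 + 0.058625·120 + 0.399125·200) / 0.24316875 = 115.48625 / 0.24316875 ≈ 474.92225.
Intermediate flow from T to T: z_TT = a_TT · x_T = 0.30 × 115.48625 / 0.24316875 = 34.645875 / 0.24316875 ≈ 142.477.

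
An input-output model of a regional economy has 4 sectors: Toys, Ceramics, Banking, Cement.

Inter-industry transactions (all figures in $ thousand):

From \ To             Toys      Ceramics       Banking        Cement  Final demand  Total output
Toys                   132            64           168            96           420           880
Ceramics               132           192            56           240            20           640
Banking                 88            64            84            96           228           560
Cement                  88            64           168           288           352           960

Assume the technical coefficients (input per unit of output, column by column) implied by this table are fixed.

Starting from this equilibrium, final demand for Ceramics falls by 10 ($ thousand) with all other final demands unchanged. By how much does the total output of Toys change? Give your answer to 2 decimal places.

Technical coefficients a_ij = z_ij / X_j:
  a_11 = 132/880 = 0.15, a_21 = 132/880 = 0.15, a_31 = 88/880 = 0.10, a_41 = 88/880 = 0.10
  a_12 = 64/640 = 0.10, a_22 = 192/640 = 0.30, a_32 = 64/640 = 0.10, a_42 = 64/640 = 0.10
  a_13 = 168/560 = 0.30, a_23 = 56/560 = 0.10, a_33 = 84/560 = 0.15, a_43 = 168/560 = 0.30
  a_14 = 96/960 = 0.10, a_24 = 240/960 = 0.25, a_34 = 96/960 = 0.10, a_44 = 288/960 = 0.30
I − A =
  [   0.85    -0.10    -0.30    -0.10]
  [  -0.15     0.70    -0.10    -0.25]
  [  -0.10    -0.10     0.85    -0.10]
  [  -0.10    -0.10    -0.30     0.70]
Compute the cofactors C_ij = (−1)^(i+j)·(3×3 minor ij) of I−A; the adjugate is their transpose:
adj(I−A) = Cᵀ =
  [ 0.358750   0.092000   0.176000   0.109250]
  [ 0.121500   0.444750   0.165750   0.199875]
  [ 0.068000   0.076000   0.373750   0.090250]
  [ 0.097750   0.109250   0.209000   0.458000]
det(I−A) = Σ_j (I−A)_1j·C_1j = (0.85)(0.358750) + (-0.10)(0.121500) + (-0.30)(0.068000) + (-0.10)(0.097750) = 0.2626125
(I − A)⁻¹ = adj(I−A) / det(I−A) ≈
  [   1.3661     0.3503     0.6702     0.4160]
  [   0.4627     1.6936     0.6312     0.7611]
  [   0.2589     0.2894     1.4232     0.3437]
  [   0.3722     0.4160     0.7958     1.7440]
Δx = (I − A)⁻¹ Δd with Δd having -10 in the Ceramics component and 0 elsewhere.
So Δx_1 = L_12 · (-10), where L_12 = adj(I−A)_12 / det(I−A) = 0.092000 / 0.2626125.
Δx_1 = 0.092000 × (-10) / 0.2626125 = -0.92 / 0.2626125 ≈ -3.50.

Δx_1 = -3.50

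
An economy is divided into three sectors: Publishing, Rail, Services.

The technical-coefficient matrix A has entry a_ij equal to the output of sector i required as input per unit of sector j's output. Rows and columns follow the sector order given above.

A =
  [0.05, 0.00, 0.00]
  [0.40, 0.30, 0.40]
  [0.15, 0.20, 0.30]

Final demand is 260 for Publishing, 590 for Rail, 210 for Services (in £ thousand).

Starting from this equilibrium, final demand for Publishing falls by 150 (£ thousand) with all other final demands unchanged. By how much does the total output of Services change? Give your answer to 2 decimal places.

Δx_3 = -71.25

I − A =
  [   0.95     0.00     0.00]
  [  -0.40     0.70    -0.40]
  [  -0.15    -0.20     0.70]
Cofactors of I−A, C_ij = (−1)^(i+j)·(minor ij) (rows/columns in the sector order above):
  C_11 = (0.70)(0.70) − (-0.40)(-0.20) = 0.4100
  C_12 = −[(-0.40)(0.70) − (-0.40)(-0.15)] = 0.3400
  C_13 = (-0.40)(-0.20) − (0.70)(-0.15) = 0.1850
  C_21 = −[(0.00)(0.70) − (0.00)(-0.20)] = 0.0000
  C_22 = (0.95)(0.70) − (0.00)(-0.15) = 0.6650
  C_23 = −[(0.95)(-0.20) − (0.00)(-0.15)] = 0.1900
  C_31 = (0.00)(-0.40) − (0.00)(0.70) = 0.0000
  C_32 = −[(0.95)(-0.40) − (0.00)(-0.40)] = 0.3800
  C_33 = (0.95)(0.70) − (0.00)(-0.40) = 0.6650
det(I−A) = Σ_j (I−A)_1j·C_1j = (0.95)(0.4100) + (0.00)(0.3400) + (0.00)(0.1850) = 0.3895
adj(I−A) = Cᵀ =
  [ 0.4100   0.0000   0.0000]
  [ 0.3400   0.6650   0.3800]
  [ 0.1850   0.1900   0.6650]
(I − A)⁻¹ = adj(I−A) / det(I−A) ≈
  [   1.0526     0.0000     0.0000]
  [   0.8729     1.7073     0.9756]
  [   0.4750     0.4878     1.7073]
Δx = (I − A)⁻¹ Δd with Δd having -150 in the Publishing component and 0 elsewhere.
So Δx_3 = L_31 · (-150), where L_31 = adj(I−A)_31 / det(I−A) = 0.1850 / 0.3895.
Δx_3 = 0.1850 × (-150) / 0.3895 = -27.75 / 0.3895 ≈ -71.25.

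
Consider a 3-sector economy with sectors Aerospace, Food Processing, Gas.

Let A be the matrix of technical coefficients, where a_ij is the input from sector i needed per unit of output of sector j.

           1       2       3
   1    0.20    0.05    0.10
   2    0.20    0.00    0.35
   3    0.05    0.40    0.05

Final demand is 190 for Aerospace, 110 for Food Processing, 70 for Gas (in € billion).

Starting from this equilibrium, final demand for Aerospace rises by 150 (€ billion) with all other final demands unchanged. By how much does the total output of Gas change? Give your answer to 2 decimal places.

I − A =
  [   0.80    -0.05    -0.10]
  [  -0.20     1.00    -0.35]
  [  -0.05    -0.40     0.95]
Cofactors of I−A, C_ij = (−1)^(i+j)·(minor ij) (rows/columns in the sector order above):
  C_11 = (1.00)(0.95) − (-0.35)(-0.40) = 0.8100
  C_12 = −[(-0.20)(0.95) − (-0.35)(-0.05)] = 0.2075
  C_13 = (-0.20)(-0.40) − (1.00)(-0.05) = 0.1300
  C_21 = −[(-0.05)(0.95) − (-0.10)(-0.40)] = 0.0875
  C_22 = (0.80)(0.95) − (-0.10)(-0.05) = 0.7550
  C_23 = −[(0.80)(-0.40) − (-0.05)(-0.05)] = 0.3225
  C_31 = (-0.05)(-0.35) − (-0.10)(1.00) = 0.1175
  C_32 = −[(0.80)(-0.35) − (-0.10)(-0.20)] = 0.3000
  C_33 = (0.80)(1.00) − (-0.05)(-0.20) = 0.7900
det(I−A) = Σ_j (I−A)_1j·C_1j = (0.80)(0.8100) + (-0.05)(0.2075) + (-0.10)(0.1300) = 0.624625
adj(I−A) = Cᵀ =
  [ 0.8100   0.0875   0.1175]
  [ 0.2075   0.7550   0.3000]
  [ 0.1300   0.3225   0.7900]
(I − A)⁻¹ = adj(I−A) / det(I−A) ≈
  [   1.2968     0.1401     0.1881]
  [   0.3322     1.2087     0.4803]
  [   0.2081     0.5163     1.2648]
Δx = (I − A)⁻¹ Δd with Δd having +150 in the Aerospace component and 0 elsewhere.
So Δx_3 = L_31 · (+150), where L_31 = adj(I−A)_31 / det(I−A) = 0.1300 / 0.624625.
Δx_3 = 0.1300 × (+150) / 0.624625 = 19.50 / 0.624625 ≈ 31.22.

Δx_3 = 31.22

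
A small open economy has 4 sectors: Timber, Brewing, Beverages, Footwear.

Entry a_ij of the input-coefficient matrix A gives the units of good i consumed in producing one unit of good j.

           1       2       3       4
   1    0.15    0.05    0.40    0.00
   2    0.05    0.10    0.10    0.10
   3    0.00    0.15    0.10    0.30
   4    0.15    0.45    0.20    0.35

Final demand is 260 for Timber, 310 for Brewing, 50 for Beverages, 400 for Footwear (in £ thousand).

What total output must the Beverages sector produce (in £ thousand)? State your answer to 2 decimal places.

I − A =
  [   0.85    -0.05    -0.40     0.00]
  [  -0.05     0.90    -0.10    -0.10]
  [   0.00    -0.15     0.90    -0.30]
  [  -0.15    -0.45    -0.20     0.65]
Compute the cofactors C_ij = (−1)^(i+j)·(3×3 minor ij) of I−A; the adjugate is their transpose:
adj(I−A) = Cᵀ =
  [ 0.405750   0.119250   0.220250   0.120000]
  [ 0.044250   0.428250   0.091250   0.108000]
  [ 0.054375   0.199875   0.456625   0.241500]
  [ 0.141000   0.385500   0.254500   0.670500]
det(I−A) = Σ_j (I−A)_1j·C_1j = (0.85)(0.405750) + (-0.05)(0.044250) + (-0.40)(0.054375) + (0.00)(0.141000) = 0.320925
(I − A)⁻¹ = adj(I−A) / det(I−A) ≈
  [   1.2643     0.3716     0.6863     0.3739]
  [   0.1379     1.3344     0.2843     0.3365]
  [   0.1694     0.6228     1.4228     0.7525]
  [   0.4394     1.2012     0.7930     2.0893]
x = (I − A)⁻¹ d = adj(I−A)·d / det(I−A), with det(I−A) = 0.320925:
  x_1 = (0.405750·260 + 0.119250·310 + 0.220250·50 + 0.120000·400) / 0.320925 = 201.475 / 0.320925 ≈ 627.79
  x_2 = (0.044250·260 + 0.428250·310 + 0.091250·50 + 0.108000·400) / 0.320925 = 192.025 / 0.320925 ≈ 598.35
  x_3 = (0.054375·260 + 0.199875·310 + 0.456625·50 + 0.241500·400) / 0.320925 = 195.53 / 0.320925 ≈ 609.27
  x_4 = (0.141000·260 + 0.385500·310 + 0.254500·50 + 0.670500·400) / 0.320925 = 437.09 / 0.320925 ≈ 1361.97

x_3 = 609.27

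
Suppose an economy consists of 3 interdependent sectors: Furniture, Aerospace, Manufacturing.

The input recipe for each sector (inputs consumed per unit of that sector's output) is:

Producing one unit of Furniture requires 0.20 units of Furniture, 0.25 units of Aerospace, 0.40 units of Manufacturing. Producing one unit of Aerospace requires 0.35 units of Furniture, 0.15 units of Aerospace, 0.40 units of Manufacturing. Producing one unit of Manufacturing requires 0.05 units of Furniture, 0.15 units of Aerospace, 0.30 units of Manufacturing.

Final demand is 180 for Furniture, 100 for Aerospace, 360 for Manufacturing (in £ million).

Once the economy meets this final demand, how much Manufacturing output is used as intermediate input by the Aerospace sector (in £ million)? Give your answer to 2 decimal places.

z_MA = 177.92

I − A =
  [   0.80    -0.35    -0.05]
  [  -0.25     0.85    -0.15]
  [  -0.40    -0.40     0.70]
Cofactors of I−A, C_ij = (−1)^(i+j)·(minor ij) (rows/columns in the sector order above):
  C_11 = (0.85)(0.70) − (-0.15)(-0.40) = 0.5350
  C_12 = −[(-0.25)(0.70) − (-0.15)(-0.40)] = 0.2350
  C_13 = (-0.25)(-0.40) − (0.85)(-0.40) = 0.4400
  C_21 = −[(-0.35)(0.70) − (-0.05)(-0.40)] = 0.2650
  C_22 = (0.80)(0.70) − (-0.05)(-0.40) = 0.5400
  C_23 = −[(0.80)(-0.40) − (-0.35)(-0.40)] = 0.4600
  C_31 = (-0.35)(-0.15) − (-0.05)(0.85) = 0.0950
  C_32 = −[(0.80)(-0.15) − (-0.05)(-0.25)] = 0.1325
  C_33 = (0.80)(0.85) − (-0.35)(-0.25) = 0.5925
det(I−A) = Σ_j (I−A)_1j·C_1j = (0.80)(0.5350) + (-0.35)(0.2350) + (-0.05)(0.4400) = 0.32375
adj(I−A) = Cᵀ =
  [ 0.5350   0.2650   0.0950]
  [ 0.2350   0.5400   0.1325]
  [ 0.4400   0.4600   0.5925]
(I − A)⁻¹ = adj(I−A) / det(I−A) ≈
  [   1.6525     0.8185     0.2934]
  [   0.7259     1.6680     0.4093]
  [   1.3591     1.4208     1.8301]
First solve x = (I − A)⁻¹ d = adj(I−A)·d / det(I−A); in particular x_A = (0.2350·180 + 0.5400·100 + 0.1325·360) / 0.32375 = 144.00 / 0.32375 ≈ 444.7876.
Intermediate flow from M to A: z_MA = a_MA · x_A = 0.40 × 144.00 / 0.32375 = 57.60 / 0.32375 ≈ 177.92.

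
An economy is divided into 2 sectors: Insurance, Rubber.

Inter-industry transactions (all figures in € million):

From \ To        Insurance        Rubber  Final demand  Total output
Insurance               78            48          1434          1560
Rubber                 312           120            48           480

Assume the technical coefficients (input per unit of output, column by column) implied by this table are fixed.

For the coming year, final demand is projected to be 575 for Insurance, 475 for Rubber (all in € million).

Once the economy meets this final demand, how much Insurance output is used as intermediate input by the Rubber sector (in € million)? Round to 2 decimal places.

Technical coefficients a_ij = z_ij / X_j:
  a_II = 78/1560 = 0.05, a_RI = 312/1560 = 0.20
  a_IR = 48/480 = 0.10, a_RR = 120/480 = 0.25
I − A =
  [   0.95    -0.10]
  [  -0.20     0.75]
det(I−A) = (0.95)(0.75) − (-0.10)(-0.20) = 0.6925
adj(I−A) = [[0.75, 0.10], [0.20, 0.95]]
(I − A)⁻¹ = adj(I−A) / det(I−A) ≈
  [   1.0830     0.1444]
  [   0.2888     1.3718]
First solve x = (I − A)⁻¹ d = adj(I−A)·d / det(I−A); in particular x_R = (0.20·575 + 0.95·475) / 0.6925 = 566.25 / 0.6925 ≈ 817.6895.
Intermediate flow from I to R: z_IR = a_IR · x_R = 0.10 × 566.25 / 0.6925 = 56.625 / 0.6925 ≈ 81.77.

z_IR = 81.77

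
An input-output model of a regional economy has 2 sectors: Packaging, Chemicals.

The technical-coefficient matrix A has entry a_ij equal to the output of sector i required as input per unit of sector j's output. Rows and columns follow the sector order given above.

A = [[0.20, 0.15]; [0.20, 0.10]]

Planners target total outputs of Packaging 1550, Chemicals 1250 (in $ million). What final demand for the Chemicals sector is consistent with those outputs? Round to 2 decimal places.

I − A =
  [   0.80    -0.15]
  [  -0.20     0.90]
d = (I − A) x:
  d_1 = (+0.80)·1550 + (-0.15)·1250 = 1052.50
  d_2 = (-0.20)·1550 + (+0.90)·1250 = 815.00

d_2 = 815.00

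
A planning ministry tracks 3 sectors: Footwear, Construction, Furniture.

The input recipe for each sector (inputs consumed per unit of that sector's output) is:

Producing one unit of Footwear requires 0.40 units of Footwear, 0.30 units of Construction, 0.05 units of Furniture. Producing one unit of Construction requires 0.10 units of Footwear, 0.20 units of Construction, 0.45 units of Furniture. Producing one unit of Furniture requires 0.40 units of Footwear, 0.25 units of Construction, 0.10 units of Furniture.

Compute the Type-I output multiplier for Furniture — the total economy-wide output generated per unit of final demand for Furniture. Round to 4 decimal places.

I − A =
  [   0.60    -0.10    -0.40]
  [  -0.30     0.80    -0.25]
  [  -0.05    -0.45     0.90]
Cofactors of I−A, C_ij = (−1)^(i+j)·(minor ij) (rows/columns in the sector order above):
  C_11 = (0.80)(0.90) − (-0.25)(-0.45) = 0.6075
  C_12 = −[(-0.30)(0.90) − (-0.25)(-0.05)] = 0.2825
  C_13 = (-0.30)(-0.45) − (0.80)(-0.05) = 0.1750
  C_21 = −[(-0.10)(0.90) − (-0.40)(-0.45)] = 0.2700
  C_22 = (0.60)(0.90) − (-0.40)(-0.05) = 0.5200
  C_23 = −[(0.60)(-0.45) − (-0.10)(-0.05)] = 0.2750
  C_31 = (-0.10)(-0.25) − (-0.40)(0.80) = 0.3450
  C_32 = −[(0.60)(-0.25) − (-0.40)(-0.30)] = 0.2700
  C_33 = (0.60)(0.80) − (-0.10)(-0.30) = 0.4500
det(I−A) = Σ_j (I−A)_1j·C_1j = (0.60)(0.6075) + (-0.10)(0.2825) + (-0.40)(0.1750) = 0.26625
adj(I−A) = Cᵀ =
  [ 0.6075   0.2700   0.3450]
  [ 0.2825   0.5200   0.2700]
  [ 0.1750   0.2750   0.4500]
(I − A)⁻¹ = adj(I−A) / det(I−A) ≈
  [   2.28169     1.01408     1.29577]
  [   1.06103     1.95305     1.01408]
  [   0.65728     1.03286     1.69014]
The output multiplier for sector j is the column-j sum of the Leontief inverse (I − A)⁻¹ = adj(I−A) / det(I−A).
Column 3 of adj(I−A): (0.3450, 0.2700, 0.4500); det(I−A) = 0.26625.
m_3 = (0.3450 + 0.2700 + 0.4500) / 0.26625 = 1.065 / 0.26625 = 4.0000.

m_3 = 4.0000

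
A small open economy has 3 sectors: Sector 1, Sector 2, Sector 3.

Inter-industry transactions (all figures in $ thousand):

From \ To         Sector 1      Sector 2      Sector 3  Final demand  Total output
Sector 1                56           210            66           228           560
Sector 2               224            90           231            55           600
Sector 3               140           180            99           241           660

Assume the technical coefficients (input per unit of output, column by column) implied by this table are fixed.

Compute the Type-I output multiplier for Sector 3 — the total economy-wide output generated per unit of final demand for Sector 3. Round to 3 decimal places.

Technical coefficients a_ij = z_ij / X_j:
  a_11 = 56/560 = 0.10, a_21 = 224/560 = 0.40, a_31 = 140/560 = 0.25
  a_12 = 210/600 = 0.35, a_22 = 90/600 = 0.15, a_32 = 180/600 = 0.30
  a_13 = 66/660 = 0.10, a_23 = 231/660 = 0.35, a_33 = 99/660 = 0.15
I − A =
  [   0.90    -0.35    -0.10]
  [  -0.40     0.85    -0.35]
  [  -0.25    -0.30     0.85]
Cofactors of I−A, C_ij = (−1)^(i+j)·(minor ij) (rows/columns in the sector order above):
  C_11 = (0.85)(0.85) − (-0.35)(-0.30) = 0.6175
  C_12 = −[(-0.40)(0.85) − (-0.35)(-0.25)] = 0.4275
  C_13 = (-0.40)(-0.30) − (0.85)(-0.25) = 0.3325
  C_21 = −[(-0.35)(0.85) − (-0.10)(-0.30)] = 0.3275
  C_22 = (0.90)(0.85) − (-0.10)(-0.25) = 0.7400
  C_23 = −[(0.90)(-0.30) − (-0.35)(-0.25)] = 0.3575
  C_31 = (-0.35)(-0.35) − (-0.10)(0.85) = 0.2075
  C_32 = −[(0.90)(-0.35) − (-0.10)(-0.40)] = 0.3550
  C_33 = (0.90)(0.85) − (-0.35)(-0.40) = 0.6250
det(I−A) = Σ_j (I−A)_1j·C_1j = (0.90)(0.6175) + (-0.35)(0.4275) + (-0.10)(0.3325) = 0.372875
adj(I−A) = Cᵀ =
  [ 0.6175   0.3275   0.2075]
  [ 0.4275   0.7400   0.3550]
  [ 0.3325   0.3575   0.6250]
(I − A)⁻¹ = adj(I−A) / det(I−A) ≈
  [   1.6561     0.8783     0.5565]
  [   1.1465     1.9846     0.9521]
  [   0.8917     0.9588     1.6762]
The output multiplier for sector j is the column-j sum of the Leontief inverse (I − A)⁻¹ = adj(I−A) / det(I−A).
Column 3 of adj(I−A): (0.2075, 0.3550, 0.6250); det(I−A) = 0.372875.
m_3 = (0.2075 + 0.3550 + 0.6250) / 0.372875 = 1.1875 / 0.372875 ≈ 3.185.

m_3 = 3.185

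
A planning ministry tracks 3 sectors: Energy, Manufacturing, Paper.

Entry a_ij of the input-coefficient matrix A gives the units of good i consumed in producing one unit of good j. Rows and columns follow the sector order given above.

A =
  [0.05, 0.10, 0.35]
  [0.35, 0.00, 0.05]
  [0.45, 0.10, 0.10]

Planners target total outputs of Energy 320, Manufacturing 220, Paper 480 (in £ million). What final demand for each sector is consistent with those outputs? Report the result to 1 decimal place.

I − A =
  [   0.95    -0.10    -0.35]
  [  -0.35     1.00    -0.05]
  [  -0.45    -0.10     0.90]
d = (I − A) x:
  d_E = (+0.95)·320 + (-0.10)·220 + (-0.35)·480 = 114.0
  d_M = (-0.35)·320 + (+1.00)·220 + (-0.05)·480 = 84.0
  d_P = (-0.45)·320 + (-0.10)·220 + (+0.90)·480 = 266.0

d_E = 114.0, d_M = 84.0, d_P = 266.0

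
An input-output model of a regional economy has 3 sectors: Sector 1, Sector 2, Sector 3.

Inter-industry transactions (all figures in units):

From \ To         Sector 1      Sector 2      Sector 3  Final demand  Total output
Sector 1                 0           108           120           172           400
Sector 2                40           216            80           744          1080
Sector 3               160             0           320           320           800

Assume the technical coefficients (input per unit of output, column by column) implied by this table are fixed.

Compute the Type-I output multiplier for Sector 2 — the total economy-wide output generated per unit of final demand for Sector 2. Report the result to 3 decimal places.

Technical coefficients a_ij = z_ij / X_j:
  a_11 = 0/400 = 0.00, a_21 = 40/400 = 0.10, a_31 = 160/400 = 0.40
  a_12 = 108/1080 = 0.10, a_22 = 216/1080 = 0.20, a_32 = 0/1080 = 0.00
  a_13 = 120/800 = 0.15, a_23 = 80/800 = 0.10, a_33 = 320/800 = 0.40
I − A =
  [   1.00    -0.10    -0.15]
  [  -0.10     0.80    -0.10]
  [  -0.40     0.00     0.60]
Cofactors of I−A, C_ij = (−1)^(i+j)·(minor ij) (rows/columns in the sector order above):
  C_11 = (0.80)(0.60) − (-0.10)(0.00) = 0.4800
  C_12 = −[(-0.10)(0.60) − (-0.10)(-0.40)] = 0.1000
  C_13 = (-0.10)(0.00) − (0.80)(-0.40) = 0.3200
  C_21 = −[(-0.10)(0.60) − (-0.15)(0.00)] = 0.0600
  C_22 = (1.00)(0.60) − (-0.15)(-0.40) = 0.5400
  C_23 = −[(1.00)(0.00) − (-0.10)(-0.40)] = 0.0400
  C_31 = (-0.10)(-0.10) − (-0.15)(0.80) = 0.1300
  C_32 = −[(1.00)(-0.10) − (-0.15)(-0.10)] = 0.1150
  C_33 = (1.00)(0.80) − (-0.10)(-0.10) = 0.7900
det(I−A) = Σ_j (I−A)_1j·C_1j = (1.00)(0.4800) + (-0.10)(0.1000) + (-0.15)(0.3200) = 0.4220
adj(I−A) = Cᵀ =
  [ 0.4800   0.0600   0.1300]
  [ 0.1000   0.5400   0.1150]
  [ 0.3200   0.0400   0.7900]
(I − A)⁻¹ = adj(I−A) / det(I−A) ≈
  [   1.1374     0.1422     0.3081]
  [   0.2370     1.2796     0.2725]
  [   0.7583     0.0948     1.8720]
The output multiplier for sector j is the column-j sum of the Leontief inverse (I − A)⁻¹ = adj(I−A) / det(I−A).
Column 2 of adj(I−A): (0.0600, 0.5400, 0.0400); det(I−A) = 0.4220.
m_2 = (0.0600 + 0.5400 + 0.0400) / 0.4220 = 0.64 / 0.4220 ≈ 1.517.

m_2 = 1.517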